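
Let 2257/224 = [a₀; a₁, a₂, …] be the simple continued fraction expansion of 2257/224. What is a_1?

13

2257 ÷ 224 → quotient 10, remainder 17
224 ÷ 17 → quotient 13, remainder 3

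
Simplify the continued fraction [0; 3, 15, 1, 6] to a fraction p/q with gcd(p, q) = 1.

a_0 = 0: 0/1
a_1 = 3: 1/3
a_2 = 15: 15/46
a_3 = 1: 16/49
a_4 = 6: 111/340

111/340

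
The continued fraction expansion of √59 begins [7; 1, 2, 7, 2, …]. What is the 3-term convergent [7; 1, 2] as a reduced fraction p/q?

Build up convergents one term at a time:
a_0 = 7: 7/1
a_1 = 1: 8/1
a_2 = 2: 23/3

23/3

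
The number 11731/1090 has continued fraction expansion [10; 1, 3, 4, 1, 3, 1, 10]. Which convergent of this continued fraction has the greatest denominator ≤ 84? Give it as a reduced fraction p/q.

861/80

List convergents until the denominator exceeds the bound:
a_0 = 10: 10/1  (≤ bound)
a_1 = 1: 11/1  (≤ bound)
a_2 = 3: 43/4  (≤ bound)
a_3 = 4: 183/17  (≤ bound)
a_4 = 1: 226/21  (≤ bound)
a_5 = 3: 861/80  (≤ bound)
a_6 = 1: 1087/101  (> 84, stop)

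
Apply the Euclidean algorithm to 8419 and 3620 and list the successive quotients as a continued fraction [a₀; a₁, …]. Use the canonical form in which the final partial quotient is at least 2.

[2; 3, 14, 4, 1, 7, 2]

Apply division with remainder until the remainder is 0:
8419 ÷ 3620 → quotient 2, remainder 1179
3620 ÷ 1179 → quotient 3, remainder 83
1179 ÷ 83 → quotient 14, remainder 17
83 ÷ 17 → quotient 4, remainder 15
17 ÷ 15 → quotient 1, remainder 2
15 ÷ 2 → quotient 7, remainder 1
2 ÷ 1 → quotient 2, remainder 0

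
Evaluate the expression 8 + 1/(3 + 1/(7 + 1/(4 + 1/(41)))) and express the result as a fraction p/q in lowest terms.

Starting at the tail and folding back:
Start with 41.
4 + 1/(41/1) = 4 + 1/41 = 165/41
7 + 1/(165/41) = 7 + 41/165 = 1196/165
3 + 1/(1196/165) = 3 + 165/1196 = 3753/1196
8 + 1/(3753/1196) = 8 + 1196/3753 = 31220/3753

31220/3753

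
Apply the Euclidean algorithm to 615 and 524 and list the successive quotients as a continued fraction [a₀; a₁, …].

615 = 1·524 + 91, so a_0 = 1
524 = 5·91 + 69, so a_1 = 5
91 = 1·69 + 22, so a_2 = 1
69 = 3·22 + 3, so a_3 = 3
22 = 7·3 + 1, so a_4 = 7
3 = 3·1 + 0, so a_5 = 3

[1; 5, 1, 3, 7, 3]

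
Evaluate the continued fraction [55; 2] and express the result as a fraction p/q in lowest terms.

111/2

Build up convergents one term at a time:
a_0 = 55: 55/1
a_1 = 2: 111/2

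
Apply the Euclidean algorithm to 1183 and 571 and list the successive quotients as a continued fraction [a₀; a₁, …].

[2; 13, 1, 12, 1, 2]

⌊1183/571⌋ = 2, remainder 41
⌊571/41⌋ = 13, remainder 38
⌊41/38⌋ = 1, remainder 3
⌊38/3⌋ = 12, remainder 2
⌊3/2⌋ = 1, remainder 1
⌊2/1⌋ = 2, remainder 0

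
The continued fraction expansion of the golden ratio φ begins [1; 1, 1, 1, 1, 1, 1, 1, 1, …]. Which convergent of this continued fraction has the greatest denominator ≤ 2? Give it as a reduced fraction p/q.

3/2

List convergents until the denominator exceeds the bound:
a_0 = 1: 1/1  (≤ bound)
a_1 = 1: 2/1  (≤ bound)
a_2 = 1: 3/2  (≤ bound)
a_3 = 1: 5/3  (> 2, stop)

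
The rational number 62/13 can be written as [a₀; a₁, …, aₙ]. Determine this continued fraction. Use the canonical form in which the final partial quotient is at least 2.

[4; 1, 3, 3]

62 = 4·13 + 10, so a_0 = 4
13 = 1·10 + 3, so a_1 = 1
10 = 3·3 + 1, so a_2 = 3
3 = 3·1 + 0, so a_3 = 3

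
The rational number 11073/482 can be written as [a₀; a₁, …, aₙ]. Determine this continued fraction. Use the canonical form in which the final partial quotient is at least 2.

11073 = 22·482 + 469, so a_0 = 22
482 = 1·469 + 13, so a_1 = 1
469 = 36·13 + 1, so a_2 = 36
13 = 13·1 + 0, so a_3 = 13

[22; 1, 36, 13]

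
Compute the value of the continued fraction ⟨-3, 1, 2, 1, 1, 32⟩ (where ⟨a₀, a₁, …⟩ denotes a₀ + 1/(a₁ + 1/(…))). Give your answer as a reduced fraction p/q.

-521/228

Build up convergents one term at a time:
a_0 = -3: -3/1
a_1 = 1: -2/1
a_2 = 2: -7/3
a_3 = 1: -9/4
a_4 = 1: -16/7
a_5 = 32: -521/228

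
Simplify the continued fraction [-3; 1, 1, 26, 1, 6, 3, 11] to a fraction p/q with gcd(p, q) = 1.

-33943/13627

Starting at the tail and folding back:
Start with 11.
3 + 1/(11/1) = 3 + 1/11 = 34/11
6 + 1/(34/11) = 6 + 11/34 = 215/34
1 + 1/(215/34) = 1 + 34/215 = 249/215
26 + 1/(249/215) = 26 + 215/249 = 6689/249
1 + 1/(6689/249) = 1 + 249/6689 = 6938/6689
1 + 1/(6938/6689) = 1 + 6689/6938 = 13627/6938
-3 + 1/(13627/6938) = -3 + 6938/13627 = -33943/13627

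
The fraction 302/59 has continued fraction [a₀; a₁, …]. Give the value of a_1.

8

Repeatedly divide and take the remainder:
302 = 5·59 + 7, so a_0 = 5
59 = 8·7 + 3, so a_1 = 8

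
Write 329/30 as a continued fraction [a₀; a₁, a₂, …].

Run the Euclidean algorithm, recording each quotient:
⌊329/30⌋ = 10, remainder 29
⌊30/29⌋ = 1, remainder 1
⌊29/1⌋ = 29, remainder 0

[10; 1, 29]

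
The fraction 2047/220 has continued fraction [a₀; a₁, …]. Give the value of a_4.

2047 ÷ 220 → quotient 9, remainder 67
220 ÷ 67 → quotient 3, remainder 19
67 ÷ 19 → quotient 3, remainder 10
19 ÷ 10 → quotient 1, remainder 9
10 ÷ 9 → quotient 1, remainder 1

1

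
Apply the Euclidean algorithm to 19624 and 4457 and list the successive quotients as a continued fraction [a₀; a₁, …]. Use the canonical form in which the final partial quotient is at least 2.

[4; 2, 2, 13, 9, 2, 3]

Repeatedly divide and take the remainder:
⌊19624/4457⌋ = 4, remainder 1796
⌊4457/1796⌋ = 2, remainder 865
⌊1796/865⌋ = 2, remainder 66
⌊865/66⌋ = 13, remainder 7
⌊66/7⌋ = 9, remainder 3
⌊7/3⌋ = 2, remainder 1
⌊3/1⌋ = 3, remainder 0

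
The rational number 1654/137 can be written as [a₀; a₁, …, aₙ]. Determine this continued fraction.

[12; 13, 1, 2, 3]

Repeatedly divide and take the remainder:
1654 = 12·137 + 10, so a_0 = 12
137 = 13·10 + 7, so a_1 = 13
10 = 1·7 + 3, so a_2 = 1
7 = 2·3 + 1, so a_3 = 2
3 = 3·1 + 0, so a_4 = 3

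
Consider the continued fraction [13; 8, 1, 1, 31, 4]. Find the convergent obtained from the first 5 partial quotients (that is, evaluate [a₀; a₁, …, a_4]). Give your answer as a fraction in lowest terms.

Use the convergent recurrence hₖ = aₖ·hₖ₋₁ + hₖ₋₂ (and likewise for the denominators kₖ):
a_0 = 13: 13/1
a_1 = 8: 105/8
a_2 = 1: 118/9
a_3 = 1: 223/17
a_4 = 31: 7031/536

7031/536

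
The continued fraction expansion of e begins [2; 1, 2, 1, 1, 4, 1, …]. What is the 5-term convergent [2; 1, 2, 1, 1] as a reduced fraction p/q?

Starting at the tail and folding back:
Start with 1.
1 + 1/(1/1) = 1 + 1/1 = 2/1
2 + 1/(2/1) = 2 + 1/2 = 5/2
1 + 1/(5/2) = 1 + 2/5 = 7/5
2 + 1/(7/5) = 2 + 5/7 = 19/7

19/7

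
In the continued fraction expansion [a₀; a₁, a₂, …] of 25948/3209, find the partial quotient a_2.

1

Apply division with remainder until the remainder is 0:
⌊25948/3209⌋ = 8, remainder 276
⌊3209/276⌋ = 11, remainder 173
⌊276/173⌋ = 1, remainder 103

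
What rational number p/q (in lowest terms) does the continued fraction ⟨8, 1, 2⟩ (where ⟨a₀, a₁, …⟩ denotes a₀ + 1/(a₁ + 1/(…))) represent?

26/3

Compute successive convergents:
a_0 = 8: 8/1
a_1 = 1: 9/1
a_2 = 2: 26/3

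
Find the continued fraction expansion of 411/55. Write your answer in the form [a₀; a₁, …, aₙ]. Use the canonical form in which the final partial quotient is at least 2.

[7; 2, 8, 1, 2]

411 ÷ 55 → quotient 7, remainder 26
55 ÷ 26 → quotient 2, remainder 3
26 ÷ 3 → quotient 8, remainder 2
3 ÷ 2 → quotient 1, remainder 1
2 ÷ 1 → quotient 2, remainder 0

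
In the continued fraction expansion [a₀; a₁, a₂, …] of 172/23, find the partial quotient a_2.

11

Run the Euclidean algorithm, recording each quotient:
172 ÷ 23 → quotient 7, remainder 11
23 ÷ 11 → quotient 2, remainder 1
11 ÷ 1 → quotient 11, remainder 0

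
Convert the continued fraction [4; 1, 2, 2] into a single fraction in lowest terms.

33/7

Start with 2.
2 + 1/(2/1) = 2 + 1/2 = 5/2
1 + 1/(5/2) = 1 + 2/5 = 7/5
4 + 1/(7/5) = 4 + 5/7 = 33/7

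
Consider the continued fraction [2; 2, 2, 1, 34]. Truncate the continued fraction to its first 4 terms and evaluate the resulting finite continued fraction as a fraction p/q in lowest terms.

17/7

Work from the innermost term outward:
Start with 1.
2 + 1/(1/1) = 2 + 1/1 = 3/1
2 + 1/(3/1) = 2 + 1/3 = 7/3
2 + 1/(7/3) = 2 + 3/7 = 17/7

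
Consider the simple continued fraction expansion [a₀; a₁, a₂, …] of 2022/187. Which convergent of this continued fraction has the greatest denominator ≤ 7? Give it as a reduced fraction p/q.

54/5

List convergents until the denominator exceeds the bound:
a_0 = 10: 10/1  (≤ bound)
a_1 = 1: 11/1  (≤ bound)
a_2 = 4: 54/5  (≤ bound)
a_3 = 2: 119/11  (> 7, stop)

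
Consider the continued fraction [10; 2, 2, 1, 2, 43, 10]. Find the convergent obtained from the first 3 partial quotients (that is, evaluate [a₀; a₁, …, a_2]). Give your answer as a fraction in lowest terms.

52/5

a_0 = 10: 10/1
a_1 = 2: 21/2
a_2 = 2: 52/5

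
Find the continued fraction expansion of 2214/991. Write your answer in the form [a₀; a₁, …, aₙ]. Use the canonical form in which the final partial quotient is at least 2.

⌊2214/991⌋ = 2, remainder 232
⌊991/232⌋ = 4, remainder 63
⌊232/63⌋ = 3, remainder 43
⌊63/43⌋ = 1, remainder 20
⌊43/20⌋ = 2, remainder 3
⌊20/3⌋ = 6, remainder 2
⌊3/2⌋ = 1, remainder 1
⌊2/1⌋ = 2, remainder 0

[2; 4, 3, 1, 2, 6, 1, 2]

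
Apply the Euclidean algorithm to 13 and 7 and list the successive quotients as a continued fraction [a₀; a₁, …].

[1; 1, 6]

⌊13/7⌋ = 1, remainder 6
⌊7/6⌋ = 1, remainder 1
⌊6/1⌋ = 6, remainder 0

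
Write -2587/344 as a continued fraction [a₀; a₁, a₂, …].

[-8; 2, 11, 1, 3, 1, 2]

-2587 = -8·344 + 165, so a_0 = -8
344 = 2·165 + 14, so a_1 = 2
165 = 11·14 + 11, so a_2 = 11
14 = 1·11 + 3, so a_3 = 1
11 = 3·3 + 2, so a_4 = 3
3 = 1·2 + 1, so a_5 = 1
2 = 2·1 + 0, so a_6 = 2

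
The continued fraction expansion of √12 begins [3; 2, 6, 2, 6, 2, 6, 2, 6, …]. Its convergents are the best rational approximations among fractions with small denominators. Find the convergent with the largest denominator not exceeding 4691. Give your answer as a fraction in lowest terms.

8733/2521

List convergents until the denominator exceeds the bound:
a_0 = 3: 3/1  (≤ bound)
a_1 = 2: 7/2  (≤ bound)
a_2 = 6: 45/13  (≤ bound)
a_3 = 2: 97/28  (≤ bound)
a_4 = 6: 627/181  (≤ bound)
a_5 = 2: 1351/390  (≤ bound)
a_6 = 6: 8733/2521  (≤ bound)
a_7 = 2: 18817/5432  (> 4691, stop)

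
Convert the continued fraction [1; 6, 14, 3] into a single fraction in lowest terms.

Use the convergent recurrence hₖ = aₖ·hₖ₋₁ + hₖ₋₂ (and likewise for the denominators kₖ):
a_0 = 1: 1/1
a_1 = 6: 7/6
a_2 = 14: 99/85
a_3 = 3: 304/261

304/261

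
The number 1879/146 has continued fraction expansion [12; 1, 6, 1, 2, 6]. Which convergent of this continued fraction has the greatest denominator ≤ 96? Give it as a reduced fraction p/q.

296/23

a_0 = 12: 12/1  (≤ bound)
a_1 = 1: 13/1  (≤ bound)
a_2 = 6: 90/7  (≤ bound)
a_3 = 1: 103/8  (≤ bound)
a_4 = 2: 296/23  (≤ bound)
a_5 = 6: 1879/146  (> 96, stop)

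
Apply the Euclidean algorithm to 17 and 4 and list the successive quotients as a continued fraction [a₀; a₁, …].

[4; 4]

Repeatedly divide and take the remainder:
17 = 4·4 + 1, so a_0 = 4
4 = 4·1 + 0, so a_1 = 4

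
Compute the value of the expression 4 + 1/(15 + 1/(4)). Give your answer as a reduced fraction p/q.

248/61

Start with 4.
15 + 1/(4/1) = 15 + 1/4 = 61/4
4 + 1/(61/4) = 4 + 4/61 = 248/61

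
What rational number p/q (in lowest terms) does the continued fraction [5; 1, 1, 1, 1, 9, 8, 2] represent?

Collapse the nested fraction from the inside out:
Start with 2.
8 + 1/(2/1) = 8 + 1/2 = 17/2
9 + 1/(17/2) = 9 + 2/17 = 155/17
1 + 1/(155/17) = 1 + 17/155 = 172/155
1 + 1/(172/155) = 1 + 155/172 = 327/172
1 + 1/(327/172) = 1 + 172/327 = 499/327
1 + 1/(499/327) = 1 + 327/499 = 826/499
5 + 1/(826/499) = 5 + 499/826 = 4629/826

4629/826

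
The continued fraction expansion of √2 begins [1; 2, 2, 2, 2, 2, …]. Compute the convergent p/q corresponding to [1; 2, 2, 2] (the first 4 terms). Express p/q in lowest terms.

Start with 2.
2 + 1/(2/1) = 2 + 1/2 = 5/2
2 + 1/(5/2) = 2 + 2/5 = 12/5
1 + 1/(12/5) = 1 + 5/12 = 17/12

17/12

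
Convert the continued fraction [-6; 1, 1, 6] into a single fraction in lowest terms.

Start with 6.
1 + 1/(6/1) = 1 + 1/6 = 7/6
1 + 1/(7/6) = 1 + 6/7 = 13/7
-6 + 1/(13/7) = -6 + 7/13 = -71/13

-71/13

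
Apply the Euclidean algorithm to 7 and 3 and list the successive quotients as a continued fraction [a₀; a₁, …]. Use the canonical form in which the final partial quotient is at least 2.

[2; 3]

Run the Euclidean algorithm, recording each quotient:
7 ÷ 3 → quotient 2, remainder 1
3 ÷ 1 → quotient 3, remainder 0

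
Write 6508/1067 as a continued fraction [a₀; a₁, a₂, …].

Apply division with remainder until the remainder is 0:
6508 ÷ 1067 → quotient 6, remainder 106
1067 ÷ 106 → quotient 10, remainder 7
106 ÷ 7 → quotient 15, remainder 1
7 ÷ 1 → quotient 7, remainder 0

[6; 10, 15, 7]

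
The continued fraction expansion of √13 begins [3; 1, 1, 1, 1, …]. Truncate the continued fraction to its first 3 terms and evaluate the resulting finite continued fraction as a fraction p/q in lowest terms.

7/2

Work from the innermost term outward:
Start with 1.
1 + 1/(1/1) = 1 + 1/1 = 2/1
3 + 1/(2/1) = 3 + 1/2 = 7/2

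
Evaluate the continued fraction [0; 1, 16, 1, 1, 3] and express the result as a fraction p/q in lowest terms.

a_0 = 0: 0/1
a_1 = 1: 1/1
a_2 = 16: 16/17
a_3 = 1: 17/18
a_4 = 1: 33/35
a_5 = 3: 116/123

116/123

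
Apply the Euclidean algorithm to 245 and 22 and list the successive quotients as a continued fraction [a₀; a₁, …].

Repeatedly divide and take the remainder:
245 = 11·22 + 3, so a_0 = 11
22 = 7·3 + 1, so a_1 = 7
3 = 3·1 + 0, so a_2 = 3

[11; 7, 3]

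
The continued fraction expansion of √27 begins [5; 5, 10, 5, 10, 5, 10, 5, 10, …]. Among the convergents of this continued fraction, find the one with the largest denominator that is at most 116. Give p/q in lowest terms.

a_0 = 5: 5/1  (≤ bound)
a_1 = 5: 26/5  (≤ bound)
a_2 = 10: 265/51  (≤ bound)
a_3 = 5: 1351/260  (> 116, stop)

265/51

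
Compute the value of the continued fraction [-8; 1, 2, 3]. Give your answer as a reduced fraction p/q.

a_0 = -8: -8/1
a_1 = 1: -7/1
a_2 = 2: -22/3
a_3 = 3: -73/10

-73/10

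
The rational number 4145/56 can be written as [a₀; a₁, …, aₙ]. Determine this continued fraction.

[74; 56]

4145 ÷ 56 → quotient 74, remainder 1
56 ÷ 1 → quotient 56, remainder 0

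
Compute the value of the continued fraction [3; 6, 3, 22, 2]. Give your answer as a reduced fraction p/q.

2738/867

a_0 = 3: 3/1
a_1 = 6: 19/6
a_2 = 3: 60/19
a_3 = 22: 1339/424
a_4 = 2: 2738/867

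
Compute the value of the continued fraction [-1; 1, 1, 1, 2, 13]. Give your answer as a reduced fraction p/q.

-40/107

Starting at the tail and folding back:
Start with 13.
2 + 1/(13/1) = 2 + 1/13 = 27/13
1 + 1/(27/13) = 1 + 13/27 = 40/27
1 + 1/(40/27) = 1 + 27/40 = 67/40
1 + 1/(67/40) = 1 + 40/67 = 107/67
-1 + 1/(107/67) = -1 + 67/107 = -40/107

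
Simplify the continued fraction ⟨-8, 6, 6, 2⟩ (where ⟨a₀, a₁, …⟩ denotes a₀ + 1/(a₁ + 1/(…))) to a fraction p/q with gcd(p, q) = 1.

-627/80

a_0 = -8: -8/1
a_1 = 6: -47/6
a_2 = 6: -290/37
a_3 = 2: -627/80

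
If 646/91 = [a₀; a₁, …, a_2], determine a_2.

Apply division with remainder until the remainder is 0:
646 ÷ 91 → quotient 7, remainder 9
91 ÷ 9 → quotient 10, remainder 1
9 ÷ 1 → quotient 9, remainder 0

9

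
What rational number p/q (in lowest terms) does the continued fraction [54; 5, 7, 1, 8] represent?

Starting at the tail and folding back:
Start with 8.
1 + 1/(8/1) = 1 + 1/8 = 9/8
7 + 1/(9/8) = 7 + 8/9 = 71/9
5 + 1/(71/9) = 5 + 9/71 = 364/71
54 + 1/(364/71) = 54 + 71/364 = 19727/364

19727/364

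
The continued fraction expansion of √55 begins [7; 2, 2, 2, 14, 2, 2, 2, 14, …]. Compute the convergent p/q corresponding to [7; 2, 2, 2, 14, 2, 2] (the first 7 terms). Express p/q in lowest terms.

6593/889

Start with 2.
2 + 1/(2/1) = 2 + 1/2 = 5/2
14 + 1/(5/2) = 14 + 2/5 = 72/5
2 + 1/(72/5) = 2 + 5/72 = 149/72
2 + 1/(149/72) = 2 + 72/149 = 370/149
2 + 1/(370/149) = 2 + 149/370 = 889/370
7 + 1/(889/370) = 7 + 370/889 = 6593/889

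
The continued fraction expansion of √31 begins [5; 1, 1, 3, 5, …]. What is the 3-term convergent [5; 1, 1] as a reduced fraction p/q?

a_0 = 5: 5/1
a_1 = 1: 6/1
a_2 = 1: 11/2

11/2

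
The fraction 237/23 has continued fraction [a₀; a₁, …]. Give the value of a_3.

237 = 10·23 + 7, so a_0 = 10
23 = 3·7 + 2, so a_1 = 3
7 = 3·2 + 1, so a_2 = 3
2 = 2·1 + 0, so a_3 = 2

2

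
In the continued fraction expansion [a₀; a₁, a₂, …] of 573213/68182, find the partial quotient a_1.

⌊573213/68182⌋ = 8, remainder 27757
⌊68182/27757⌋ = 2, remainder 12668

2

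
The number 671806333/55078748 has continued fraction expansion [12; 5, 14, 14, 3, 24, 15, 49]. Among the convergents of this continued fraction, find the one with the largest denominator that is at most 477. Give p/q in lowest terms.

866/71

List convergents until the denominator exceeds the bound:
a_0 = 12: 12/1  (≤ bound)
a_1 = 5: 61/5  (≤ bound)
a_2 = 14: 866/71  (≤ bound)
a_3 = 14: 12185/999  (> 477, stop)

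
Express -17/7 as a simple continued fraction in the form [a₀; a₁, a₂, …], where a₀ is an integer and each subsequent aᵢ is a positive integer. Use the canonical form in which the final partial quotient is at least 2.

Repeatedly divide and take the remainder:
-17 ÷ 7 → quotient -3, remainder 4
7 ÷ 4 → quotient 1, remainder 3
4 ÷ 3 → quotient 1, remainder 1
3 ÷ 1 → quotient 3, remainder 0

[-3; 1, 1, 3]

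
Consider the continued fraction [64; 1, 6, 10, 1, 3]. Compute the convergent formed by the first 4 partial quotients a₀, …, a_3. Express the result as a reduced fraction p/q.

a_0 = 64: 64/1
a_1 = 1: 65/1
a_2 = 6: 454/7
a_3 = 10: 4605/71

4605/71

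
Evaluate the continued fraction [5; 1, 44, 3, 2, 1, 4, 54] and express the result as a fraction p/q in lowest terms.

689966/115419

a_0 = 5: 5/1
a_1 = 1: 6/1
a_2 = 44: 269/45
a_3 = 3: 813/136
a_4 = 2: 1895/317
a_5 = 1: 2708/453
a_6 = 4: 12727/2129
a_7 = 54: 689966/115419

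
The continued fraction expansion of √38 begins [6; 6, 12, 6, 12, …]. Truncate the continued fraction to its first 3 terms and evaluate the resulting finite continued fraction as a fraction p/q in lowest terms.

450/73

Starting at the tail and folding back:
Start with 12.
6 + 1/(12/1) = 6 + 1/12 = 73/12
6 + 1/(73/12) = 6 + 12/73 = 450/73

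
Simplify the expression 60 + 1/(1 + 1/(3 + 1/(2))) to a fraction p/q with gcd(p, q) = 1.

Build up convergents one term at a time:
a_0 = 60: 60/1
a_1 = 1: 61/1
a_2 = 3: 243/4
a_3 = 2: 547/9

547/9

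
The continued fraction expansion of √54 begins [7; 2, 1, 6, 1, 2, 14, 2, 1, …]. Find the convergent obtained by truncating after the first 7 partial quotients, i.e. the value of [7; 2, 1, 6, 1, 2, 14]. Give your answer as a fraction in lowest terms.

6959/947

Start with 14.
2 + 1/(14/1) = 2 + 1/14 = 29/14
1 + 1/(29/14) = 1 + 14/29 = 43/29
6 + 1/(43/29) = 6 + 29/43 = 287/43
1 + 1/(287/43) = 1 + 43/287 = 330/287
2 + 1/(330/287) = 2 + 287/330 = 947/330
7 + 1/(947/330) = 7 + 330/947 = 6959/947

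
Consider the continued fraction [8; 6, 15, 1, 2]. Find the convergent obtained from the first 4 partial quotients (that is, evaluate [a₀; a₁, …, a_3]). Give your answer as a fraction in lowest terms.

792/97

Build up convergents one term at a time:
a_0 = 8: 8/1
a_1 = 6: 49/6
a_2 = 15: 743/91
a_3 = 1: 792/97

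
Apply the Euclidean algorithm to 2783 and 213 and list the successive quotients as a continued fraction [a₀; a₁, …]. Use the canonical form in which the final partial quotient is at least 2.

Run the Euclidean algorithm, recording each quotient:
2783 ÷ 213 → quotient 13, remainder 14
213 ÷ 14 → quotient 15, remainder 3
14 ÷ 3 → quotient 4, remainder 2
3 ÷ 2 → quotient 1, remainder 1
2 ÷ 1 → quotient 2, remainder 0

[13; 15, 4, 1, 2]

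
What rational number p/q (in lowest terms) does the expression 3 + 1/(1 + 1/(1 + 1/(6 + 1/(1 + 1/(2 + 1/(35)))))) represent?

5373/1520

Start with 35.
2 + 1/(35/1) = 2 + 1/35 = 71/35
1 + 1/(71/35) = 1 + 35/71 = 106/71
6 + 1/(106/71) = 6 + 71/106 = 707/106
1 + 1/(707/106) = 1 + 106/707 = 813/707
1 + 1/(813/707) = 1 + 707/813 = 1520/813
3 + 1/(1520/813) = 3 + 813/1520 = 5373/1520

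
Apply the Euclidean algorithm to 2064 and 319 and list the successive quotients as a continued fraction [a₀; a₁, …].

2064 = 6·319 + 150, so a_0 = 6
319 = 2·150 + 19, so a_1 = 2
150 = 7·19 + 17, so a_2 = 7
19 = 1·17 + 2, so a_3 = 1
17 = 8·2 + 1, so a_4 = 8
2 = 2·1 + 0, so a_5 = 2

[6; 2, 7, 1, 8, 2]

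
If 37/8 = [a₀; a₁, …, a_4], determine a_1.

Apply division with remainder until the remainder is 0:
⌊37/8⌋ = 4, remainder 5
⌊8/5⌋ = 1, remainder 3

1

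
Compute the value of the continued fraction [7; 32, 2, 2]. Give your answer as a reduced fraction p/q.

Use the convergent recurrence hₖ = aₖ·hₖ₋₁ + hₖ₋₂ (and likewise for the denominators kₖ):
a_0 = 7: 7/1
a_1 = 32: 225/32
a_2 = 2: 457/65
a_3 = 2: 1139/162

1139/162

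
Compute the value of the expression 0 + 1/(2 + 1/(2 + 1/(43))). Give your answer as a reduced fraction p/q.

87/217

a_0 = 0: 0/1
a_1 = 2: 1/2
a_2 = 2: 2/5
a_3 = 43: 87/217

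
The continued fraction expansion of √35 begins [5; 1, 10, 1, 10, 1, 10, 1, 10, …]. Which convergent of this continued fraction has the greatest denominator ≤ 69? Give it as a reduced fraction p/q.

a_0 = 5: 5/1  (≤ bound)
a_1 = 1: 6/1  (≤ bound)
a_2 = 10: 65/11  (≤ bound)
a_3 = 1: 71/12  (≤ bound)
a_4 = 10: 775/131  (> 69, stop)

71/12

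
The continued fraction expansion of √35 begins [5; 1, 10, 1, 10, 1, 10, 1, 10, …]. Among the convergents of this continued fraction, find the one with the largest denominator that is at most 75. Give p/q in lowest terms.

a_0 = 5: 5/1  (≤ bound)
a_1 = 1: 6/1  (≤ bound)
a_2 = 10: 65/11  (≤ bound)
a_3 = 1: 71/12  (≤ bound)
a_4 = 10: 775/131  (> 75, stop)

71/12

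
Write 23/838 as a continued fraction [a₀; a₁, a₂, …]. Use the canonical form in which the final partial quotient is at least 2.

Repeatedly divide and take the remainder:
⌊23/838⌋ = 0, remainder 23
⌊838/23⌋ = 36, remainder 10
⌊23/10⌋ = 2, remainder 3
⌊10/3⌋ = 3, remainder 1
⌊3/1⌋ = 3, remainder 0

[0; 36, 2, 3, 3]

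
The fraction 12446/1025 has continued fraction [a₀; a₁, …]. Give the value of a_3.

1

⌊12446/1025⌋ = 12, remainder 146
⌊1025/146⌋ = 7, remainder 3
⌊146/3⌋ = 48, remainder 2
⌊3/2⌋ = 1, remainder 1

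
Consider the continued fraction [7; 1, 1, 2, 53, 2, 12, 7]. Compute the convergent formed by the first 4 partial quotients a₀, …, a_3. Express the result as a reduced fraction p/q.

a_0 = 7: 7/1
a_1 = 1: 8/1
a_2 = 1: 15/2
a_3 = 2: 38/5

38/5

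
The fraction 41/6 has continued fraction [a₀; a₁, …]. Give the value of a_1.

Repeatedly divide and take the remainder:
41 = 6·6 + 5, so a_0 = 6
6 = 1·5 + 1, so a_1 = 1

1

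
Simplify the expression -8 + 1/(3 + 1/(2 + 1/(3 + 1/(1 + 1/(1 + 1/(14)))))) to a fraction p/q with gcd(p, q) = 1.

Build up convergents one term at a time:
a_0 = -8: -8/1
a_1 = 3: -23/3
a_2 = 2: -54/7
a_3 = 3: -185/24
a_4 = 1: -239/31
a_5 = 1: -424/55
a_6 = 14: -6175/801

-6175/801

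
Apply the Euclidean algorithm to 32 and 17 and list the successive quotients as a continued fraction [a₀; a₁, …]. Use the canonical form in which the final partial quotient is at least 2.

[1; 1, 7, 2]

32 = 1·17 + 15, so a_0 = 1
17 = 1·15 + 2, so a_1 = 1
15 = 7·2 + 1, so a_2 = 7
2 = 2·1 + 0, so a_3 = 2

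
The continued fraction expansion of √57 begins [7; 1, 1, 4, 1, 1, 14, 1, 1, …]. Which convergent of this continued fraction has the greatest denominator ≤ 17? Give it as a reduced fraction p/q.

83/11

List convergents until the denominator exceeds the bound:
a_0 = 7: 7/1  (≤ bound)
a_1 = 1: 8/1  (≤ bound)
a_2 = 1: 15/2  (≤ bound)
a_3 = 4: 68/9  (≤ bound)
a_4 = 1: 83/11  (≤ bound)
a_5 = 1: 151/20  (> 17, stop)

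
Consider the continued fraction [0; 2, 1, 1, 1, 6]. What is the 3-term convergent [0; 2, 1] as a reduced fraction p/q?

a_0 = 0: 0/1
a_1 = 2: 1/2
a_2 = 1: 1/3

1/3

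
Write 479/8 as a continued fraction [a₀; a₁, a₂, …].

[59; 1, 7]

Run the Euclidean algorithm, recording each quotient:
479 ÷ 8 → quotient 59, remainder 7
8 ÷ 7 → quotient 1, remainder 1
7 ÷ 1 → quotient 7, remainder 0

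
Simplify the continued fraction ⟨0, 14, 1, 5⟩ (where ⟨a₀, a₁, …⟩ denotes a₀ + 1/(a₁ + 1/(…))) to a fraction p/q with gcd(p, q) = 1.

Start with 5.
1 + 1/(5/1) = 1 + 1/5 = 6/5
14 + 1/(6/5) = 14 + 5/6 = 89/6
0 + 1/(89/6) = 0 + 6/89 = 6/89

6/89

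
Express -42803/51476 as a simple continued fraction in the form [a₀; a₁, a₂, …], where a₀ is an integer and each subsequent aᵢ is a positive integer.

Apply division with remainder until the remainder is 0:
-42803 = -1·51476 + 8673, so a_0 = -1
51476 = 5·8673 + 8111, so a_1 = 5
8673 = 1·8111 + 562, so a_2 = 1
8111 = 14·562 + 243, so a_3 = 14
562 = 2·243 + 76, so a_4 = 2
243 = 3·76 + 15, so a_5 = 3
76 = 5·15 + 1, so a_6 = 5
15 = 15·1 + 0, so a_7 = 15

[-1; 5, 1, 14, 2, 3, 5, 15]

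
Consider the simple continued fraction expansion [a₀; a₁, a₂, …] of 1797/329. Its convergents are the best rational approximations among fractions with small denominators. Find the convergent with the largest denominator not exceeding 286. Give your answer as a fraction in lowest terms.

a_0 = 5: 5/1  (≤ bound)
a_1 = 2: 11/2  (≤ bound)
a_2 = 6: 71/13  (≤ bound)
a_3 = 12: 863/158  (≤ bound)
a_4 = 2: 1797/329  (> 286, stop)

863/158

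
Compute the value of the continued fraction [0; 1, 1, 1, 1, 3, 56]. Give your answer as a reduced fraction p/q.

619/1013

Build up convergents one term at a time:
a_0 = 0: 0/1
a_1 = 1: 1/1
a_2 = 1: 1/2
a_3 = 1: 2/3
a_4 = 1: 3/5
a_5 = 3: 11/18
a_6 = 56: 619/1013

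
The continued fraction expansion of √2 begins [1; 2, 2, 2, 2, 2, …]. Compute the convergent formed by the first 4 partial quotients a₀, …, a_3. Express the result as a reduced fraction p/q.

a_0 = 1: 1/1
a_1 = 2: 3/2
a_2 = 2: 7/5
a_3 = 2: 17/12

17/12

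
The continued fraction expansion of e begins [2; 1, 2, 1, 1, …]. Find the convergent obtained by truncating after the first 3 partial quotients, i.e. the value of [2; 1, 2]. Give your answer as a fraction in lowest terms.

8/3

Starting at the tail and folding back:
Start with 2.
1 + 1/(2/1) = 1 + 1/2 = 3/2
2 + 1/(3/2) = 2 + 2/3 = 8/3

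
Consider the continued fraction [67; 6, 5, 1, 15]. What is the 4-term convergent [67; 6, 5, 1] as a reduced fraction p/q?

a_0 = 67: 67/1
a_1 = 6: 403/6
a_2 = 5: 2082/31
a_3 = 1: 2485/37

2485/37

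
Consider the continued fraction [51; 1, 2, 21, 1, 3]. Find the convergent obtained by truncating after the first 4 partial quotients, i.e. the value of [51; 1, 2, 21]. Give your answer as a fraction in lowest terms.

3307/64

Start with 21.
2 + 1/(21/1) = 2 + 1/21 = 43/21
1 + 1/(43/21) = 1 + 21/43 = 64/43
51 + 1/(64/43) = 51 + 43/64 = 3307/64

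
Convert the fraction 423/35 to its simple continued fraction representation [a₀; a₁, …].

Apply division with remainder until the remainder is 0:
⌊423/35⌋ = 12, remainder 3
⌊35/3⌋ = 11, remainder 2
⌊3/2⌋ = 1, remainder 1
⌊2/1⌋ = 2, remainder 0

[12; 11, 1, 2]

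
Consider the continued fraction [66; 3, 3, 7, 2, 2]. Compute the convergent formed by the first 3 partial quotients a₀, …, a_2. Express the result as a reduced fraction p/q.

663/10

Start with 3.
3 + 1/(3/1) = 3 + 1/3 = 10/3
66 + 1/(10/3) = 66 + 3/10 = 663/10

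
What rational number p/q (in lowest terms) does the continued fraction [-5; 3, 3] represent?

Compute successive convergents:
a_0 = -5: -5/1
a_1 = 3: -14/3
a_2 = 3: -47/10

-47/10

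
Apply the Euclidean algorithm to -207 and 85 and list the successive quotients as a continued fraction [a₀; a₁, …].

Repeatedly divide and take the remainder:
-207 ÷ 85 → quotient -3, remainder 48
85 ÷ 48 → quotient 1, remainder 37
48 ÷ 37 → quotient 1, remainder 11
37 ÷ 11 → quotient 3, remainder 4
11 ÷ 4 → quotient 2, remainder 3
4 ÷ 3 → quotient 1, remainder 1
3 ÷ 1 → quotient 3, remainder 0

[-3; 1, 1, 3, 2, 1, 3]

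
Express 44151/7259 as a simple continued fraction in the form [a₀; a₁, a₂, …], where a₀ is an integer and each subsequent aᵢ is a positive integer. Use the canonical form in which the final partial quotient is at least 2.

⌊44151/7259⌋ = 6, remainder 597
⌊7259/597⌋ = 12, remainder 95
⌊597/95⌋ = 6, remainder 27
⌊95/27⌋ = 3, remainder 14
⌊27/14⌋ = 1, remainder 13
⌊14/13⌋ = 1, remainder 1
⌊13/1⌋ = 13, remainder 0

[6; 12, 6, 3, 1, 1, 13]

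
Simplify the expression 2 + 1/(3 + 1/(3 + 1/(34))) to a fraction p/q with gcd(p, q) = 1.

Start with 34.
3 + 1/(34/1) = 3 + 1/34 = 103/34
3 + 1/(103/34) = 3 + 34/103 = 343/103
2 + 1/(343/103) = 2 + 103/343 = 789/343

789/343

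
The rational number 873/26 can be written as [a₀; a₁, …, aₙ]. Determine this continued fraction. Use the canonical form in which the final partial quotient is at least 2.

⌊873/26⌋ = 33, remainder 15
⌊26/15⌋ = 1, remainder 11
⌊15/11⌋ = 1, remainder 4
⌊11/4⌋ = 2, remainder 3
⌊4/3⌋ = 1, remainder 1
⌊3/1⌋ = 3, remainder 0

[33; 1, 1, 2, 1, 3]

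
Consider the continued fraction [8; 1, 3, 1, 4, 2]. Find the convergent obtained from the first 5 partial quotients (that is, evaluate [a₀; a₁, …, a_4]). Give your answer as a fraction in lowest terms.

211/24

Start with 4.
1 + 1/(4/1) = 1 + 1/4 = 5/4
3 + 1/(5/4) = 3 + 4/5 = 19/5
1 + 1/(19/5) = 1 + 5/19 = 24/19
8 + 1/(24/19) = 8 + 19/24 = 211/24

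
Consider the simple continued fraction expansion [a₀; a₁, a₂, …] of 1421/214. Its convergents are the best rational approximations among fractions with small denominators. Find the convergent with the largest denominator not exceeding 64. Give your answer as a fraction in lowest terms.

a_0 = 6: 6/1  (≤ bound)
a_1 = 1: 7/1  (≤ bound)
a_2 = 1: 13/2  (≤ bound)
a_3 = 1: 20/3  (≤ bound)
a_4 = 3: 73/11  (≤ bound)
a_5 = 1: 93/14  (≤ bound)
a_6 = 1: 166/25  (≤ bound)
a_7 = 8: 1421/214  (> 64, stop)

166/25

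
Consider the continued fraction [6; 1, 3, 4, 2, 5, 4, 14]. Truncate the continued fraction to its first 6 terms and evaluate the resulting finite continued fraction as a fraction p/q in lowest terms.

Start with 5.
2 + 1/(5/1) = 2 + 1/5 = 11/5
4 + 1/(11/5) = 4 + 5/11 = 49/11
3 + 1/(49/11) = 3 + 11/49 = 158/49
1 + 1/(158/49) = 1 + 49/158 = 207/158
6 + 1/(207/158) = 6 + 158/207 = 1400/207

1400/207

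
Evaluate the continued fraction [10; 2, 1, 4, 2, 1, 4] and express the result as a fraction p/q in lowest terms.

2185/211

Work from the innermost term outward:
Start with 4.
1 + 1/(4/1) = 1 + 1/4 = 5/4
2 + 1/(5/4) = 2 + 4/5 = 14/5
4 + 1/(14/5) = 4 + 5/14 = 61/14
1 + 1/(61/14) = 1 + 14/61 = 75/61
2 + 1/(75/61) = 2 + 61/75 = 211/75
10 + 1/(211/75) = 10 + 75/211 = 2185/211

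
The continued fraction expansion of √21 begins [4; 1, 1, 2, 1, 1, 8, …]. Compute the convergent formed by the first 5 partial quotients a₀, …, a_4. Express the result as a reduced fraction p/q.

32/7

a_0 = 4: 4/1
a_1 = 1: 5/1
a_2 = 1: 9/2
a_3 = 2: 23/5
a_4 = 1: 32/7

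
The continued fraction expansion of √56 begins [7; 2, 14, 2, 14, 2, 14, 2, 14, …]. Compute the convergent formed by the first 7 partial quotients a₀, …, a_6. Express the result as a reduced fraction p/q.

194873/26041

Starting at the tail and folding back:
Start with 14.
2 + 1/(14/1) = 2 + 1/14 = 29/14
14 + 1/(29/14) = 14 + 14/29 = 420/29
2 + 1/(420/29) = 2 + 29/420 = 869/420
14 + 1/(869/420) = 14 + 420/869 = 12586/869
2 + 1/(12586/869) = 2 + 869/12586 = 26041/12586
7 + 1/(26041/12586) = 7 + 12586/26041 = 194873/26041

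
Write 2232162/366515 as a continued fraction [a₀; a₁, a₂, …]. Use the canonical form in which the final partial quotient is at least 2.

[6; 11, 12, 6, 1, 7, 12, 4]

Repeatedly divide and take the remainder:
⌊2232162/366515⌋ = 6, remainder 33072
⌊366515/33072⌋ = 11, remainder 2723
⌊33072/2723⌋ = 12, remainder 396
⌊2723/396⌋ = 6, remainder 347
⌊396/347⌋ = 1, remainder 49
⌊347/49⌋ = 7, remainder 4
⌊49/4⌋ = 12, remainder 1
⌊4/1⌋ = 4, remainder 0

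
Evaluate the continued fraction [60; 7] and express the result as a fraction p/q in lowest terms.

421/7

Build up convergents one term at a time:
a_0 = 60: 60/1
a_1 = 7: 421/7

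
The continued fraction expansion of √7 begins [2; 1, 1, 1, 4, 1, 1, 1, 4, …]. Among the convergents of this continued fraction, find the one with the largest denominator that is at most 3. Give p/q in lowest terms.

8/3

List convergents until the denominator exceeds the bound:
a_0 = 2: 2/1  (≤ bound)
a_1 = 1: 3/1  (≤ bound)
a_2 = 1: 5/2  (≤ bound)
a_3 = 1: 8/3  (≤ bound)
a_4 = 4: 37/14  (> 3, stop)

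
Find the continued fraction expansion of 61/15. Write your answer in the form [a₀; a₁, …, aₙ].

[4; 15]

⌊61/15⌋ = 4, remainder 1
⌊15/1⌋ = 15, remainder 0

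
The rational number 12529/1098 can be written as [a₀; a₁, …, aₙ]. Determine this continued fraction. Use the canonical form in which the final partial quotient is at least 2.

Run the Euclidean algorithm, recording each quotient:
⌊12529/1098⌋ = 11, remainder 451
⌊1098/451⌋ = 2, remainder 196
⌊451/196⌋ = 2, remainder 59
⌊196/59⌋ = 3, remainder 19
⌊59/19⌋ = 3, remainder 2
⌊19/2⌋ = 9, remainder 1
⌊2/1⌋ = 2, remainder 0

[11; 2, 2, 3, 3, 9, 2]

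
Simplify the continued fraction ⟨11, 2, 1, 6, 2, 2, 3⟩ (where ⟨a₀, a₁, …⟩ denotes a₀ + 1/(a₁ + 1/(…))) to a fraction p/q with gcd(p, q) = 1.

Collapse the nested fraction from the inside out:
Start with 3.
2 + 1/(3/1) = 2 + 1/3 = 7/3
2 + 1/(7/3) = 2 + 3/7 = 17/7
6 + 1/(17/7) = 6 + 7/17 = 109/17
1 + 1/(109/17) = 1 + 17/109 = 126/109
2 + 1/(126/109) = 2 + 109/126 = 361/126
11 + 1/(361/126) = 11 + 126/361 = 4097/361

4097/361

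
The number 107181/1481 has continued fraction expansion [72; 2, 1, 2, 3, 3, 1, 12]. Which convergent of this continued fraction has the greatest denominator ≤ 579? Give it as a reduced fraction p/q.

8395/116

a_0 = 72: 72/1  (≤ bound)
a_1 = 2: 145/2  (≤ bound)
a_2 = 1: 217/3  (≤ bound)
a_3 = 2: 579/8  (≤ bound)
a_4 = 3: 1954/27  (≤ bound)
a_5 = 3: 6441/89  (≤ bound)
a_6 = 1: 8395/116  (≤ bound)
a_7 = 12: 107181/1481  (> 579, stop)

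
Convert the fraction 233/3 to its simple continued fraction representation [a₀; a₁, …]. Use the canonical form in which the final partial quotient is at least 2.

[77; 1, 2]

⌊233/3⌋ = 77, remainder 2
⌊3/2⌋ = 1, remainder 1
⌊2/1⌋ = 2, remainder 0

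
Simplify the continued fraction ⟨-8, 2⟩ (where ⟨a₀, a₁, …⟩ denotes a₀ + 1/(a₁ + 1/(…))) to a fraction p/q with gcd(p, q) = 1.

a_0 = -8: -8/1
a_1 = 2: -15/2

-15/2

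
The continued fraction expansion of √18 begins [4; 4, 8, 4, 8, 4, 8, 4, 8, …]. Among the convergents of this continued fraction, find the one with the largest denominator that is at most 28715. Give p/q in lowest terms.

19601/4620

a_0 = 4: 4/1  (≤ bound)
a_1 = 4: 17/4  (≤ bound)
a_2 = 8: 140/33  (≤ bound)
a_3 = 4: 577/136  (≤ bound)
a_4 = 8: 4756/1121  (≤ bound)
a_5 = 4: 19601/4620  (≤ bound)
a_6 = 8: 161564/38081  (> 28715, stop)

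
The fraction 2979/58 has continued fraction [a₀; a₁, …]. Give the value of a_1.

2979 ÷ 58 → quotient 51, remainder 21
58 ÷ 21 → quotient 2, remainder 16

2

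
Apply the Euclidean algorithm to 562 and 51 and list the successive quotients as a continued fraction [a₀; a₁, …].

562 = 11·51 + 1, so a_0 = 11
51 = 51·1 + 0, so a_1 = 51

[11; 51]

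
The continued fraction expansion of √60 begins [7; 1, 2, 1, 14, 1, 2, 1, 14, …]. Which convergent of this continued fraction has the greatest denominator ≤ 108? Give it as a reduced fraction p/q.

List convergents until the denominator exceeds the bound:
a_0 = 7: 7/1  (≤ bound)
a_1 = 1: 8/1  (≤ bound)
a_2 = 2: 23/3  (≤ bound)
a_3 = 1: 31/4  (≤ bound)
a_4 = 14: 457/59  (≤ bound)
a_5 = 1: 488/63  (≤ bound)
a_6 = 2: 1433/185  (> 108, stop)

488/63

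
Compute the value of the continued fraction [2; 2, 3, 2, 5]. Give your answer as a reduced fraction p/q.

Start with 5.
2 + 1/(5/1) = 2 + 1/5 = 11/5
3 + 1/(11/5) = 3 + 5/11 = 38/11
2 + 1/(38/11) = 2 + 11/38 = 87/38
2 + 1/(87/38) = 2 + 38/87 = 212/87

212/87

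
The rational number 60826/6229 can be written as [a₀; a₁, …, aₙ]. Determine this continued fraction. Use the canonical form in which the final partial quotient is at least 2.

⌊60826/6229⌋ = 9, remainder 4765
⌊6229/4765⌋ = 1, remainder 1464
⌊4765/1464⌋ = 3, remainder 373
⌊1464/373⌋ = 3, remainder 345
⌊373/345⌋ = 1, remainder 28
⌊345/28⌋ = 12, remainder 9
⌊28/9⌋ = 3, remainder 1
⌊9/1⌋ = 9, remainder 0

[9; 1, 3, 3, 1, 12, 3, 9]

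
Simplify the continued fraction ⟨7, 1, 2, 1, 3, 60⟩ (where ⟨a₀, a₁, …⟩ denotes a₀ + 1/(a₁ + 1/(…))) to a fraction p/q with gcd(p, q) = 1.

6991/904

a_0 = 7: 7/1
a_1 = 1: 8/1
a_2 = 2: 23/3
a_3 = 1: 31/4
a_4 = 3: 116/15
a_5 = 60: 6991/904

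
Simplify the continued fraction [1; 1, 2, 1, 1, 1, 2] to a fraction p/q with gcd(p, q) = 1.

50/29

a_0 = 1: 1/1
a_1 = 1: 2/1
a_2 = 2: 5/3
a_3 = 1: 7/4
a_4 = 1: 12/7
a_5 = 1: 19/11
a_6 = 2: 50/29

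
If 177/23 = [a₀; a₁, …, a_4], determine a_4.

⌊177/23⌋ = 7, remainder 16
⌊23/16⌋ = 1, remainder 7
⌊16/7⌋ = 2, remainder 2
⌊7/2⌋ = 3, remainder 1
⌊2/1⌋ = 2, remainder 0

2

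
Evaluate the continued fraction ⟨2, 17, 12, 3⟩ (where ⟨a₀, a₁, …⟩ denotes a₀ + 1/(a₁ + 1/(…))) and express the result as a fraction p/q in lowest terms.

Work from the innermost term outward:
Start with 3.
12 + 1/(3/1) = 12 + 1/3 = 37/3
17 + 1/(37/3) = 17 + 3/37 = 632/37
2 + 1/(632/37) = 2 + 37/632 = 1301/632

1301/632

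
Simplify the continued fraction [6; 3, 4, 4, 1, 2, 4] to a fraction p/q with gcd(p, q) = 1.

Collapse the nested fraction from the inside out:
Start with 4.
2 + 1/(4/1) = 2 + 1/4 = 9/4
1 + 1/(9/4) = 1 + 4/9 = 13/9
4 + 1/(13/9) = 4 + 9/13 = 61/13
4 + 1/(61/13) = 4 + 13/61 = 257/61
3 + 1/(257/61) = 3 + 61/257 = 832/257
6 + 1/(832/257) = 6 + 257/832 = 5249/832

5249/832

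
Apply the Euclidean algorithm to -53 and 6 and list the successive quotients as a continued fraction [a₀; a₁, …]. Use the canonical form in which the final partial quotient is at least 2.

[-9; 6]

-53 = -9·6 + 1, so a_0 = -9
6 = 6·1 + 0, so a_1 = 6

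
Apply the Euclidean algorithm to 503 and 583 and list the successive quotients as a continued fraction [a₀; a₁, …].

Apply division with remainder until the remainder is 0:
⌊503/583⌋ = 0, remainder 503
⌊583/503⌋ = 1, remainder 80
⌊503/80⌋ = 6, remainder 23
⌊80/23⌋ = 3, remainder 11
⌊23/11⌋ = 2, remainder 1
⌊11/1⌋ = 11, remainder 0

[0; 1, 6, 3, 2, 11]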